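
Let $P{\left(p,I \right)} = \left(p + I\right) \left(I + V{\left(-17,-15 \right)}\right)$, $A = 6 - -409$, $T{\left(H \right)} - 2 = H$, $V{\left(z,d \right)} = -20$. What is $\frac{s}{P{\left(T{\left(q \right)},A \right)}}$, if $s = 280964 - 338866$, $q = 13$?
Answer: $- \frac{28951}{84925} \approx -0.3409$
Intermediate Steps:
$T{\left(H \right)} = 2 + H$
$A = 415$ ($A = 6 + 409 = 415$)
$s = -57902$ ($s = 280964 - 338866 = -57902$)
$P{\left(p,I \right)} = \left(-20 + I\right) \left(I + p\right)$ ($P{\left(p,I \right)} = \left(p + I\right) \left(I - 20\right) = \left(I + p\right) \left(-20 + I\right) = \left(-20 + I\right) \left(I + p\right)$)
$\frac{s}{P{\left(T{\left(q \right)},A \right)}} = - \frac{57902}{415^{2} - 8300 - 20 \left(2 + 13\right) + 415 \left(2 + 13\right)} = - \frac{57902}{172225 - 8300 - 300 + 415 \cdot 15} = - \frac{57902}{172225 - 8300 - 300 + 6225} = - \frac{57902}{169850} = \left(-57902\right) \frac{1}{169850} = - \frac{28951}{84925}$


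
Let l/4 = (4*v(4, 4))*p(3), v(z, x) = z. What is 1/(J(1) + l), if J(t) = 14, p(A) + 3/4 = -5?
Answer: -1/354 ≈ -0.0028249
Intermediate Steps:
p(A) = -23/4 (p(A) = -¾ - 5 = -23/4)
l = -368 (l = 4*((4*4)*(-23/4)) = 4*(16*(-23/4)) = 4*(-92) = -368)
1/(J(1) + l) = 1/(14 - 368) = 1/(-354) = -1/354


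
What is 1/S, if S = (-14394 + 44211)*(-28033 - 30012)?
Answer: -1/1730727765 ≈ -5.7779e-10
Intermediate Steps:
S = -1730727765 (S = 29817*(-58045) = -1730727765)
1/S = 1/(-1730727765) = -1/1730727765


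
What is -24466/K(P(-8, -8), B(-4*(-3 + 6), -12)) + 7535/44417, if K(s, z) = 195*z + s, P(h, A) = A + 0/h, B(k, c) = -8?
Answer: 549260601/34822928 ≈ 15.773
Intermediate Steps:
P(h, A) = A (P(h, A) = A + 0 = A)
K(s, z) = s + 195*z
-24466/K(P(-8, -8), B(-4*(-3 + 6), -12)) + 7535/44417 = -24466/(-8 + 195*(-8)) + 7535/44417 = -24466/(-8 - 1560) + 7535*(1/44417) = -24466/(-1568) + 7535/44417 = -24466*(-1/1568) + 7535/44417 = 12233/784 + 7535/44417 = 549260601/34822928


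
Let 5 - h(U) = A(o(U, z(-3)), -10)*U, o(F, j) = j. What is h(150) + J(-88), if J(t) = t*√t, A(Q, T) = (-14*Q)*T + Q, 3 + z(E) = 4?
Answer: -21145 - 176*I*√22 ≈ -21145.0 - 825.51*I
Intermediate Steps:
z(E) = 1 (z(E) = -3 + 4 = 1)
A(Q, T) = Q - 14*Q*T (A(Q, T) = -14*Q*T + Q = Q - 14*Q*T)
J(t) = t^(3/2)
h(U) = 5 - 141*U (h(U) = 5 - 1*(1 - 14*(-10))*U = 5 - 1*(1 + 140)*U = 5 - 1*141*U = 5 - 141*U)
h(150) + J(-88) = (5 - 141*150) + (-88)^(3/2) = (5 - 21150) - 176*I*√22 = -21145 - 176*I*√22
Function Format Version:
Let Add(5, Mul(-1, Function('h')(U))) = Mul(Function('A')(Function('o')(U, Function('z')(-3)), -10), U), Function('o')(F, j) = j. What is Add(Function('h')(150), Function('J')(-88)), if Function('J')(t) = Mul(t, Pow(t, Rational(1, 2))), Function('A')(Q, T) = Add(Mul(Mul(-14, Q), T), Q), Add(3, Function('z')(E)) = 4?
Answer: Add(-21145, Mul(-176, I, Pow(22, Rational(1, 2)))) ≈ Add(-21145., Mul(-825.51, I))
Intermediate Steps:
Function('z')(E) = 1 (Function('z')(E) = Add(-3, 4) = 1)
Function('A')(Q, T) = Add(Q, Mul(-14, Q, T)) (Function('A')(Q, T) = Add(Mul(-14, Q, T), Q) = Add(Q, Mul(-14, Q, T)))
Function('J')(t) = Pow(t, Rational(3, 2))
Function('h')(U) = Add(5, Mul(-141, U)) (Function('h')(U) = Add(5, Mul(-1, Mul(Mul(1, Add(1, Mul(-14, -10))), U))) = Add(5, Mul(-1, Mul(Mul(1, Add(1, 140)), U))) = Add(5, Mul(-1, Mul(Mul(1, 141), U))) = Add(5, Mul(-1, Mul(141, U))) = Add(5, Mul(-141, U)))
Add(Function('h')(150), Function('J')(-88)) = Add(Add(5, Mul(-141, 150)), Pow(-88, Rational(3, 2))) = Add(Add(5, -21150), Mul(-176, I, Pow(22, Rational(1, 2)))) = Add(-21145, Mul(-176, I, Pow(22, Rational(1, 2))))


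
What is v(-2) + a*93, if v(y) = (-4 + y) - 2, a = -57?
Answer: -5309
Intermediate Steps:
v(y) = -6 + y
v(-2) + a*93 = (-6 - 2) - 57*93 = -8 - 5301 = -5309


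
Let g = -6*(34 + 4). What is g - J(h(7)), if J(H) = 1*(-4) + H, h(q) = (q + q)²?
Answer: -420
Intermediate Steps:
g = -228 (g = -6*38 = -228)
h(q) = 4*q² (h(q) = (2*q)² = 4*q²)
J(H) = -4 + H
g - J(h(7)) = -228 - (-4 + 4*7²) = -228 - (-4 + 4*49) = -228 - (-4 + 196) = -228 - 1*192 = -228 - 192 = -420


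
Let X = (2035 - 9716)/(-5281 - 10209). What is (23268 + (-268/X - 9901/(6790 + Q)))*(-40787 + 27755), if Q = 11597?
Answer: -4647712203909400/15692283 ≈ -2.9618e+8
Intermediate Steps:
X = 7681/15490 (X = -7681/(-15490) = -7681*(-1/15490) = 7681/15490 ≈ 0.49587)
(23268 + (-268/X - 9901/(6790 + Q)))*(-40787 + 27755) = (23268 + (-268/7681/15490 - 9901/(6790 + 11597)))*(-40787 + 27755) = (23268 + (-268*15490/7681 - 9901/18387))*(-13032) = (23268 + (-4151320/7681 - 9901*1/18387))*(-13032) = (23268 + (-4151320/7681 - 9901/18387))*(-13032) = (23268 - 76406370421/141230547)*(-13032) = (3209745997175/141230547)*(-13032) = -4647712203909400/15692283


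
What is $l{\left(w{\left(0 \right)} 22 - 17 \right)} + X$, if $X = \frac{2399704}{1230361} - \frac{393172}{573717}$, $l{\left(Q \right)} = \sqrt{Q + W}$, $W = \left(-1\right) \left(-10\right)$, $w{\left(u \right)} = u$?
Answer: $\frac{893007484676}{705879021837} + i \sqrt{7} \approx 1.2651 + 2.6458 i$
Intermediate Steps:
$W = 10$
$l{\left(Q \right)} = \sqrt{10 + Q}$ ($l{\left(Q \right)} = \sqrt{Q + 10} = \sqrt{10 + Q}$)
$X = \frac{893007484676}{705879021837}$ ($X = 2399704 \cdot \frac{1}{1230361} - \frac{393172}{573717} = \frac{2399704}{1230361} - \frac{393172}{573717} = \frac{893007484676}{705879021837} \approx 1.2651$)
$l{\left(w{\left(0 \right)} 22 - 17 \right)} + X = \sqrt{10 + \left(0 \cdot 22 - 17\right)} + \frac{893007484676}{705879021837} = \sqrt{10 + \left(0 - 17\right)} + \frac{893007484676}{705879021837} = \sqrt{10 - 17} + \frac{893007484676}{705879021837} = \sqrt{-7} + \frac{893007484676}{705879021837} = i \sqrt{7} + \frac{893007484676}{705879021837} = \frac{893007484676}{705879021837} + i \sqrt{7}$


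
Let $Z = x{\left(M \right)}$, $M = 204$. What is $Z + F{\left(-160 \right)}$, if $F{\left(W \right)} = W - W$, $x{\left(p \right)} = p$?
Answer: $204$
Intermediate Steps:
$Z = 204$
$F{\left(W \right)} = 0$
$Z + F{\left(-160 \right)} = 204 + 0 = 204$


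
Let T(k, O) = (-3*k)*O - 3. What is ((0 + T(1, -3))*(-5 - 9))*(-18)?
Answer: 1512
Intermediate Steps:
T(k, O) = -3 - 3*O*k (T(k, O) = -3*O*k - 3 = -3 - 3*O*k)
((0 + T(1, -3))*(-5 - 9))*(-18) = ((0 + (-3 - 3*(-3)*1))*(-5 - 9))*(-18) = ((0 + (-3 + 9))*(-14))*(-18) = ((0 + 6)*(-14))*(-18) = (6*(-14))*(-18) = -84*(-18) = 1512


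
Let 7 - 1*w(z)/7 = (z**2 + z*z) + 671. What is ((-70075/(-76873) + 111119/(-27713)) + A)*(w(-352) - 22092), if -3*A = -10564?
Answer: -1885997944829440000/304340207 ≈ -6.1970e+9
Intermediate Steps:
A = 10564/3 (A = -1/3*(-10564) = 10564/3 ≈ 3521.3)
w(z) = -4648 - 14*z**2 (w(z) = 49 - 7*((z**2 + z*z) + 671) = 49 - 7*((z**2 + z**2) + 671) = 49 - 7*(2*z**2 + 671) = 49 - 7*(671 + 2*z**2) = 49 + (-4697 - 14*z**2) = -4648 - 14*z**2)
((-70075/(-76873) + 111119/(-27713)) + A)*(w(-352) - 22092) = ((-70075/(-76873) + 111119/(-27713)) + 10564/3)*((-4648 - 14*(-352)**2) - 22092) = ((-70075*(-1/76873) + 111119*(-1/27713)) + 10564/3)*((-4648 - 14*123904) - 22092) = ((70075/76873 - 111119/27713) + 10564/3)*((-4648 - 1734656) - 22092) = (-6600062412/2130381449 + 10564/3)*(-1739304 - 22092) = (22485549440000/6391144347)*(-1761396) = -1885997944829440000/304340207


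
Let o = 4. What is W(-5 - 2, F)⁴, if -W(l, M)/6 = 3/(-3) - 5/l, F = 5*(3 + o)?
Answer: 20736/2401 ≈ 8.6364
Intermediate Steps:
F = 35 (F = 5*(3 + 4) = 5*7 = 35)
W(l, M) = 6 + 30/l (W(l, M) = -6*(3/(-3) - 5/l) = -6*(3*(-⅓) - 5/l) = -6*(-1 - 5/l) = 6 + 30/l)
W(-5 - 2, F)⁴ = (6 + 30/(-5 - 2))⁴ = (6 + 30/(-7))⁴ = (6 + 30*(-⅐))⁴ = (6 - 30/7)⁴ = (12/7)⁴ = 20736/2401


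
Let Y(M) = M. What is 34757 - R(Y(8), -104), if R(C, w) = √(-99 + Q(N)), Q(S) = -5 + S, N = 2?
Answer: 34757 - I*√102 ≈ 34757.0 - 10.1*I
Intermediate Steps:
R(C, w) = I*√102 (R(C, w) = √(-99 + (-5 + 2)) = √(-99 - 3) = √(-102) = I*√102)
34757 - R(Y(8), -104) = 34757 - I*√102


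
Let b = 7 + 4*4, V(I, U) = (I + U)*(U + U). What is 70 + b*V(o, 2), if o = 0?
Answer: 254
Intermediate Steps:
V(I, U) = 2*U*(I + U) (V(I, U) = (I + U)*(2*U) = 2*U*(I + U))
b = 23 (b = 7 + 16 = 23)
70 + b*V(o, 2) = 70 + 23*(2*2*(0 + 2)) = 70 + 23*(2*2*2) = 70 + 23*8 = 70 + 184 = 254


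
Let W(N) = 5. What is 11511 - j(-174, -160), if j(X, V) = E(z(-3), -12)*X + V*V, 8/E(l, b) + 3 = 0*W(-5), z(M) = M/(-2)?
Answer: -14553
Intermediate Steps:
z(M) = -M/2 (z(M) = M*(-½) = -M/2)
E(l, b) = -8/3 (E(l, b) = 8/(-3 + 0*5) = 8/(-3 + 0) = 8/(-3) = 8*(-⅓) = -8/3)
j(X, V) = V² - 8*X/3 (j(X, V) = -8*X/3 + V*V = -8*X/3 + V² = V² - 8*X/3)
11511 - j(-174, -160) = 11511 - ((-160)² - 8/3*(-174)) = 11511 - (25600 + 464) = 11511 - 1*26064 = 11511 - 26064 = -14553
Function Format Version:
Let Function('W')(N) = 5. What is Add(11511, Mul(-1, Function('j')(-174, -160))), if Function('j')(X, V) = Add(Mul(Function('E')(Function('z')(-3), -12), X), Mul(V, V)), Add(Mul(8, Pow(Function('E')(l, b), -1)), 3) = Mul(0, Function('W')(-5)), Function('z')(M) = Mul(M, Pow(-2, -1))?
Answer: -14553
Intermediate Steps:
Function('z')(M) = Mul(Rational(-1, 2), M) (Function('z')(M) = Mul(M, Rational(-1, 2)) = Mul(Rational(-1, 2), M))
Function('E')(l, b) = Rational(-8, 3) (Function('E')(l, b) = Mul(8, Pow(Add(-3, Mul(0, 5)), -1)) = Mul(8, Pow(Add(-3, 0), -1)) = Mul(8, Pow(-3, -1)) = Mul(8, Rational(-1, 3)) = Rational(-8, 3))
Function('j')(X, V) = Add(Pow(V, 2), Mul(Rational(-8, 3), X)) (Function('j')(X, V) = Add(Mul(Rational(-8, 3), X), Mul(V, V)) = Add(Mul(Rational(-8, 3), X), Pow(V, 2)) = Add(Pow(V, 2), Mul(Rational(-8, 3), X)))
Add(11511, Mul(-1, Function('j')(-174, -160))) = Add(11511, Mul(-1, Add(Pow(-160, 2), Mul(Rational(-8, 3), -174)))) = Add(11511, Mul(-1, Add(25600, 464))) = Add(11511, Mul(-1, 26064)) = Add(11511, -26064) = -14553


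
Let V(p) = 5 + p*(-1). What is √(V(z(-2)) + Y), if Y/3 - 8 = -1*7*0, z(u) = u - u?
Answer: √29 ≈ 5.3852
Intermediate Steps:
z(u) = 0
V(p) = 5 - p
Y = 24 (Y = 24 + 3*(-1*7*0) = 24 + 3*(-7*0) = 24 + 3*0 = 24 + 0 = 24)
√(V(z(-2)) + Y) = √((5 - 1*0) + 24) = √((5 + 0) + 24) = √(5 + 24) = √29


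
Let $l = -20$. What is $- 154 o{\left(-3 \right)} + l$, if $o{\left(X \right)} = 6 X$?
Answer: $2752$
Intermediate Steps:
$- 154 o{\left(-3 \right)} + l = - 154 \cdot 6 \left(-3\right) - 20 = \left(-154\right) \left(-18\right) - 20 = 2772 - 20 = 2752$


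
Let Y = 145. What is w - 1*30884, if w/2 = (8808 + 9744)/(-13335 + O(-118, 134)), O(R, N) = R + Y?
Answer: -34253448/1109 ≈ -30887.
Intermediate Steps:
O(R, N) = 145 + R (O(R, N) = R + 145 = 145 + R)
w = -3092/1109 (w = 2*((8808 + 9744)/(-13335 + (145 - 118))) = 2*(18552/(-13335 + 27)) = 2*(18552/(-13308)) = 2*(18552*(-1/13308)) = 2*(-1546/1109) = -3092/1109 ≈ -2.7881)
w - 1*30884 = -3092/1109 - 1*30884 = -3092/1109 - 30884 = -34253448/1109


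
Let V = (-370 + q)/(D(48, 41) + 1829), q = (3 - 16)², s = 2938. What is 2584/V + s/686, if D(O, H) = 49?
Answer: -554732889/22981 ≈ -24139.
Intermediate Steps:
q = 169 (q = (-13)² = 169)
V = -67/626 (V = (-370 + 169)/(49 + 1829) = -201/1878 = -201*1/1878 = -67/626 ≈ -0.10703)
2584/V + s/686 = 2584/(-67/626) + 2938/686 = 2584*(-626/67) + 2938*(1/686) = -1617584/67 + 1469/343 = -554732889/22981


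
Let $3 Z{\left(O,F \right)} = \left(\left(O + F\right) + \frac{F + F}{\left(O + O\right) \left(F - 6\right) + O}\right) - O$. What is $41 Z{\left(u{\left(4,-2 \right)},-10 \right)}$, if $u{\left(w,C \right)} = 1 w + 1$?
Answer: $- \frac{4182}{31} \approx -134.9$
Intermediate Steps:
$u{\left(w,C \right)} = 1 + w$ ($u{\left(w,C \right)} = w + 1 = 1 + w$)
$Z{\left(O,F \right)} = \frac{F}{3} + \frac{2 F}{3 \left(O + 2 O \left(-6 + F\right)\right)}$ ($Z{\left(O,F \right)} = \frac{\left(\left(O + F\right) + \frac{F + F}{\left(O + O\right) \left(F - 6\right) + O}\right) - O}{3} = \frac{\left(\left(F + O\right) + \frac{2 F}{2 O \left(-6 + F\right) + O}\right) - O}{3} = \frac{\left(\left(F + O\right) + \frac{2 F}{O + 2 O \left(-6 + F\right)}\right) - O}{3} = \frac{\left(F + O + \frac{2 F}{O + 2 O \left(-6 + F\right)}\right) - O}{3} = \frac{F + \frac{2 F}{O + 2 O \left(-6 + F\right)}}{3} = \frac{F}{3} + \frac{2 F}{3 \left(O + 2 O \left(-6 + F\right)\right)}$)
$41 Z{\left(u{\left(4,-2 \right)},-10 \right)} = 41 \cdot \frac{1}{3} \left(-10\right) \frac{1}{1 + 4} \frac{1}{-11 + 2 \left(-10\right)} \left(2 - 11 \left(1 + 4\right) + 2 \left(-10\right) \left(1 + 4\right)\right) = 41 \cdot \frac{1}{3} \left(-10\right) \frac{1}{5} \frac{1}{-11 - 20} \left(2 - 55 + 2 \left(-10\right) 5\right) = 41 \cdot \frac{1}{3} \left(-10\right) \frac{1}{5} \frac{1}{-31} \left(2 - 55 - 100\right) = 41 \cdot \frac{1}{3} \left(-10\right) \frac{1}{5} \left(- \frac{1}{31}\right) \left(-153\right) = 41 \left(- \frac{102}{31}\right) = - \frac{4182}{31}$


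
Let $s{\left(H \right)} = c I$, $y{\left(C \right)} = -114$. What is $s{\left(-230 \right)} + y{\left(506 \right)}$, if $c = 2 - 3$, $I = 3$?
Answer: $-117$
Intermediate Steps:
$c = -1$ ($c = 2 - 3 = -1$)
$s{\left(H \right)} = -3$ ($s{\left(H \right)} = \left(-1\right) 3 = -3$)
$s{\left(-230 \right)} + y{\left(506 \right)} = -3 - 114 = -117$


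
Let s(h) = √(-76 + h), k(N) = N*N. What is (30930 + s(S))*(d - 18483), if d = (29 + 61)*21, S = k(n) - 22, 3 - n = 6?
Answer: -513221490 - 16593*I*√89 ≈ -5.1322e+8 - 1.5654e+5*I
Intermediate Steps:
n = -3 (n = 3 - 1*6 = 3 - 6 = -3)
k(N) = N²
S = -13 (S = (-3)² - 22 = 9 - 22 = -13)
d = 1890 (d = 90*21 = 1890)
(30930 + s(S))*(d - 18483) = (30930 + √(-76 - 13))*(1890 - 18483) = (30930 + √(-89))*(-16593) = (30930 + I*√89)*(-16593) = -513221490 - 16593*I*√89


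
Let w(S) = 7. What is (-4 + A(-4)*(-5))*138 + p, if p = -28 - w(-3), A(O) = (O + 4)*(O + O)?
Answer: -587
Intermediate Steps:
A(O) = 2*O*(4 + O) (A(O) = (4 + O)*(2*O) = 2*O*(4 + O))
p = -35 (p = -28 - 1*7 = -28 - 7 = -35)
(-4 + A(-4)*(-5))*138 + p = (-4 + (2*(-4)*(4 - 4))*(-5))*138 - 35 = (-4 + (2*(-4)*0)*(-5))*138 - 35 = (-4 + 0*(-5))*138 - 35 = (-4 + 0)*138 - 35 = -4*138 - 35 = -552 - 35 = -587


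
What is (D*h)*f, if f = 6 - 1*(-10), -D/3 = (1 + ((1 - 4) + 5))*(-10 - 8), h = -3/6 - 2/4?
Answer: -2592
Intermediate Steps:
h = -1 (h = -3*⅙ - 2*¼ = -½ - ½ = -1)
D = 162 (D = -3*(1 + ((1 - 4) + 5))*(-10 - 8) = -3*(1 + (-3 + 5))*(-18) = -3*(1 + 2)*(-18) = -9*(-18) = -3*(-54) = 162)
f = 16 (f = 6 + 10 = 16)
(D*h)*f = (162*(-1))*16 = -162*16 = -2592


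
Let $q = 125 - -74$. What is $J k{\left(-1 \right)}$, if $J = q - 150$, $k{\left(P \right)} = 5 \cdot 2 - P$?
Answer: $539$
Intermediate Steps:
$k{\left(P \right)} = 10 - P$
$q = 199$ ($q = 125 + 74 = 199$)
$J = 49$ ($J = 199 - 150 = 49$)
$J k{\left(-1 \right)} = 49 \left(10 - -1\right) = 49 \left(10 + 1\right) = 49 \cdot 11 = 539$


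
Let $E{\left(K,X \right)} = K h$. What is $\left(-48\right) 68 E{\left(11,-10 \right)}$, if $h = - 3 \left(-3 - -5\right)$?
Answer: $215424$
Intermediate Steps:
$h = -6$ ($h = - 3 \left(-3 + 5\right) = \left(-3\right) 2 = -6$)
$E{\left(K,X \right)} = - 6 K$ ($E{\left(K,X \right)} = K \left(-6\right) = - 6 K$)
$\left(-48\right) 68 E{\left(11,-10 \right)} = \left(-48\right) 68 \left(\left(-6\right) 11\right) = \left(-3264\right) \left(-66\right) = 215424$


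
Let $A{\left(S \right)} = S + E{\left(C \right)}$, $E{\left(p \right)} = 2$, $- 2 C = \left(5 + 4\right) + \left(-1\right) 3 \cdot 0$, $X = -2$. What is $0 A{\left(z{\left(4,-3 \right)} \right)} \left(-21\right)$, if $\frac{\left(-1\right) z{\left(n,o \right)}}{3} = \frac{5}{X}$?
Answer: $0$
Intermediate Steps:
$C = - \frac{9}{2}$ ($C = - \frac{\left(5 + 4\right) + \left(-1\right) 3 \cdot 0}{2} = - \frac{9 - 0}{2} = - \frac{9 + 0}{2} = \left(- \frac{1}{2}\right) 9 = - \frac{9}{2} \approx -4.5$)
$z{\left(n,o \right)} = \frac{15}{2}$ ($z{\left(n,o \right)} = - 3 \frac{5}{-2} = - 3 \cdot 5 \left(- \frac{1}{2}\right) = \left(-3\right) \left(- \frac{5}{2}\right) = \frac{15}{2}$)
$A{\left(S \right)} = 2 + S$ ($A{\left(S \right)} = S + 2 = 2 + S$)
$0 A{\left(z{\left(4,-3 \right)} \right)} \left(-21\right) = 0 \left(2 + \frac{15}{2}\right) \left(-21\right) = 0 \cdot \frac{19}{2} \left(-21\right) = 0 \left(-21\right) = 0$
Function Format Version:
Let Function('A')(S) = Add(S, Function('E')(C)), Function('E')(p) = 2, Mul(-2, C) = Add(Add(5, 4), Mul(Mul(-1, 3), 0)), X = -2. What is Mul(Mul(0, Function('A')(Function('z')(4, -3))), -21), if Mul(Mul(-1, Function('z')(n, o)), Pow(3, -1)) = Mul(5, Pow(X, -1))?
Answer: 0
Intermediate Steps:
C = Rational(-9, 2) (C = Mul(Rational(-1, 2), Add(Add(5, 4), Mul(Mul(-1, 3), 0))) = Mul(Rational(-1, 2), Add(9, Mul(-3, 0))) = Mul(Rational(-1, 2), Add(9, 0)) = Mul(Rational(-1, 2), 9) = Rational(-9, 2) ≈ -4.5000)
Function('z')(n, o) = Rational(15, 2) (Function('z')(n, o) = Mul(-3, Mul(5, Pow(-2, -1))) = Mul(-3, Mul(5, Rational(-1, 2))) = Mul(-3, Rational(-5, 2)) = Rational(15, 2))
Function('A')(S) = Add(2, S) (Function('A')(S) = Add(S, 2) = Add(2, S))
Mul(Mul(0, Function('A')(Function('z')(4, -3))), -21) = Mul(Mul(0, Add(2, Rational(15, 2))), -21) = Mul(Mul(0, Rational(19, 2)), -21) = Mul(0, -21) = 0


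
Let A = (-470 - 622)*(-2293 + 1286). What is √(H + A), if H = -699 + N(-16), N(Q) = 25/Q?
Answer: √17583095/4 ≈ 1048.3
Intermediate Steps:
H = -11209/16 (H = -699 + 25/(-16) = -699 + 25*(-1/16) = -699 - 25/16 = -11209/16 ≈ -700.56)
A = 1099644 (A = -1092*(-1007) = 1099644)
√(H + A) = √(-11209/16 + 1099644) = √(17583095/16) = √17583095/4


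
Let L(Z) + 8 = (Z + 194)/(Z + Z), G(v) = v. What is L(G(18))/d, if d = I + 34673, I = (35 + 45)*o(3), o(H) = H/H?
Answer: -19/312777 ≈ -6.0746e-5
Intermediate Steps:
o(H) = 1
I = 80 (I = (35 + 45)*1 = 80*1 = 80)
L(Z) = -8 + (194 + Z)/(2*Z) (L(Z) = -8 + (Z + 194)/(Z + Z) = -8 + (194 + Z)/((2*Z)) = -8 + (194 + Z)*(1/(2*Z)) = -8 + (194 + Z)/(2*Z))
d = 34753 (d = 80 + 34673 = 34753)
L(G(18))/d = (-15/2 + 97/18)/34753 = (-15/2 + 97*(1/18))*(1/34753) = (-15/2 + 97/18)*(1/34753) = -19/9*1/34753 = -19/312777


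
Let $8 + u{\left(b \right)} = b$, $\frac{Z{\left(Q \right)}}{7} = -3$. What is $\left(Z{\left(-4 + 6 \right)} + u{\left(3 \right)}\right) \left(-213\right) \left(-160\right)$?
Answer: $-886080$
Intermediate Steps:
$Z{\left(Q \right)} = -21$ ($Z{\left(Q \right)} = 7 \left(-3\right) = -21$)
$u{\left(b \right)} = -8 + b$
$\left(Z{\left(-4 + 6 \right)} + u{\left(3 \right)}\right) \left(-213\right) \left(-160\right) = \left(-21 + \left(-8 + 3\right)\right) \left(-213\right) \left(-160\right) = \left(-21 - 5\right) \left(-213\right) \left(-160\right) = \left(-26\right) \left(-213\right) \left(-160\right) = 5538 \left(-160\right) = -886080$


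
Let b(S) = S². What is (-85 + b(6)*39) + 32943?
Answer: 34262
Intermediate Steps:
(-85 + b(6)*39) + 32943 = (-85 + 6²*39) + 32943 = (-85 + 36*39) + 32943 = (-85 + 1404) + 32943 = 1319 + 32943 = 34262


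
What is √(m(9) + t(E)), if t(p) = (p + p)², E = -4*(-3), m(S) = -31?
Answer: √545 ≈ 23.345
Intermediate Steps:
E = 12
t(p) = 4*p² (t(p) = (2*p)² = 4*p²)
√(m(9) + t(E)) = √(-31 + 4*12²) = √(-31 + 4*144) = √(-31 + 576) = √545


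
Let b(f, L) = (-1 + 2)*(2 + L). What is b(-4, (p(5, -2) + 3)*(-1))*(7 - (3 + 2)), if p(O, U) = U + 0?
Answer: 2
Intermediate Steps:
p(O, U) = U
b(f, L) = 2 + L (b(f, L) = 1*(2 + L) = 2 + L)
b(-4, (p(5, -2) + 3)*(-1))*(7 - (3 + 2)) = (2 + (-2 + 3)*(-1))*(7 - (3 + 2)) = (2 + 1*(-1))*(7 - 1*5) = (2 - 1)*(7 - 5) = 1*2 = 2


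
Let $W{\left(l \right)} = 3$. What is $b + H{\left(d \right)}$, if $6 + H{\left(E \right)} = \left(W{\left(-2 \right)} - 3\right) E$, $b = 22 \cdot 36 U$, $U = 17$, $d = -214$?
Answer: $13458$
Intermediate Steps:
$b = 13464$ ($b = 22 \cdot 36 \cdot 17 = 792 \cdot 17 = 13464$)
$H{\left(E \right)} = -6$ ($H{\left(E \right)} = -6 + \left(3 - 3\right) E = -6 + 0 E = -6 + 0 = -6$)
$b + H{\left(d \right)} = 13464 - 6 = 13458$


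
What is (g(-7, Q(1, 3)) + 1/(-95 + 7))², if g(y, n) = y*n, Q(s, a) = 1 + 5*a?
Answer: 97160449/7744 ≈ 12547.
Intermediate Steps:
g(y, n) = n*y
(g(-7, Q(1, 3)) + 1/(-95 + 7))² = ((1 + 5*3)*(-7) + 1/(-95 + 7))² = ((1 + 15)*(-7) + 1/(-88))² = (16*(-7) - 1/88)² = (-112 - 1/88)² = (-9857/88)² = 97160449/7744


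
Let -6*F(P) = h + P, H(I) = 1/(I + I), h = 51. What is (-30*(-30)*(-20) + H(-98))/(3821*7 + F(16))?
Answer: -10584003/15720670 ≈ -0.67325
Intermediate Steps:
H(I) = 1/(2*I)
F(P) = -17/2 - P/6 (F(P) = -(51 + P)/6 = -17/2 - P/6)
(-30*(-30)*(-20) + H(-98))/(3821*7 + F(16)) = (-30*(-30)*(-20) + (1/2)/(-98))/(3821*7 + (-17/2 - 1/6*16)) = (900*(-20) + (1/2)*(-1/98))/(26747 + (-17/2 - 8/3)) = (-18000 - 1/196)/(26747 - 67/6) = -3528001/(196*160415/6) = -3528001/196*6/160415 = -10584003/15720670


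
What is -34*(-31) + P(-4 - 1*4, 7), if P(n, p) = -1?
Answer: 1053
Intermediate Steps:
-34*(-31) + P(-4 - 1*4, 7) = -34*(-31) - 1 = 1054 - 1 = 1053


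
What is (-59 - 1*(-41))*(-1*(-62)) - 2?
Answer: -1118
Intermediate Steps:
(-59 - 1*(-41))*(-1*(-62)) - 2 = (-59 + 41)*62 - 2 = -18*62 - 2 = -1116 - 2 = -1118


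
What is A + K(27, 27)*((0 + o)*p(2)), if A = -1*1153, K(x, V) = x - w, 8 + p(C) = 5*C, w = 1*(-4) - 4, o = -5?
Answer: -1503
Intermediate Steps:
w = -8 (w = -4 - 4 = -8)
p(C) = -8 + 5*C
K(x, V) = 8 + x (K(x, V) = x - 1*(-8) = x + 8 = 8 + x)
A = -1153
A + K(27, 27)*((0 + o)*p(2)) = -1153 + (8 + 27)*((0 - 5)*(-8 + 5*2)) = -1153 + 35*(-5*(-8 + 10)) = -1153 + 35*(-5*2) = -1153 + 35*(-10) = -1153 - 350 = -1503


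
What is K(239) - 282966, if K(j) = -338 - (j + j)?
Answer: -283782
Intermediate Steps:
K(j) = -338 - 2*j
K(239) - 282966 = (-338 - 2*239) - 282966 = (-338 - 478) - 282966 = -816 - 282966 = -283782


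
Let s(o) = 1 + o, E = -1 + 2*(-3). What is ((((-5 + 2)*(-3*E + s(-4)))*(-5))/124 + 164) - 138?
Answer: 1747/62 ≈ 28.177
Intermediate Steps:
E = -7 (E = -1 - 6 = -7)
((((-5 + 2)*(-3*E + s(-4)))*(-5))/124 + 164) - 138 = ((((-5 + 2)*(-3*(-7) + (1 - 4)))*(-5))/124 + 164) - 138 = ((-3*(21 - 3)*(-5))*(1/124) + 164) - 138 = ((-3*18*(-5))*(1/124) + 164) - 138 = (-54*(-5)*(1/124) + 164) - 138 = (270*(1/124) + 164) - 138 = (135/62 + 164) - 138 = 10303/62 - 138 = 1747/62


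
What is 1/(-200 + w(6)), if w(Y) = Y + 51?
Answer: -1/143 ≈ -0.0069930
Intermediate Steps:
w(Y) = 51 + Y
1/(-200 + w(6)) = 1/(-200 + (51 + 6)) = 1/(-200 + 57) = 1/(-143) = -1/143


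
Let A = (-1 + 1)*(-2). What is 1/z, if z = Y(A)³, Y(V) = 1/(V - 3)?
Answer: -27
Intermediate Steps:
A = 0 (A = 0*(-2) = 0)
Y(V) = 1/(-3 + V)
z = -1/27 (z = (1/(-3 + 0))³ = (1/(-3))³ = (-⅓)³ = -1/27 ≈ -0.037037)
1/z = 1/(-1/27) = -27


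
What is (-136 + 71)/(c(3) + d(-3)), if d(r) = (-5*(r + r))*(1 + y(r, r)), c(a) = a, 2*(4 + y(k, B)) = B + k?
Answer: 65/177 ≈ 0.36723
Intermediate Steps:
y(k, B) = -4 + B/2 + k/2 (y(k, B) = -4 + (B + k)/2 = -4 + (B/2 + k/2) = -4 + B/2 + k/2)
d(r) = -10*r*(-3 + r) (d(r) = (-5*(r + r))*(1 + (-4 + r/2 + r/2)) = (-10*r)*(1 + (-4 + r)) = (-10*r)*(-3 + r) = -10*r*(-3 + r))
(-136 + 71)/(c(3) + d(-3)) = (-136 + 71)/(3 + 10*(-3)*(3 - 1*(-3))) = -65/(3 + 10*(-3)*(3 + 3)) = -65/(3 + 10*(-3)*6) = -65/(3 - 180) = -65/(-177) = -65*(-1/177) = 65/177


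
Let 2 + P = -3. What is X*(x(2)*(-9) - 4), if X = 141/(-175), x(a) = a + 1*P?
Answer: -3243/175 ≈ -18.531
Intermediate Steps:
P = -5 (P = -2 - 3 = -5)
x(a) = -5 + a (x(a) = a + 1*(-5) = a - 5 = -5 + a)
X = -141/175 (X = 141*(-1/175) = -141/175 ≈ -0.80571)
X*(x(2)*(-9) - 4) = -141*((-5 + 2)*(-9) - 4)/175 = -141*(-3*(-9) - 4)/175 = -141*(27 - 4)/175 = -141/175*23 = -3243/175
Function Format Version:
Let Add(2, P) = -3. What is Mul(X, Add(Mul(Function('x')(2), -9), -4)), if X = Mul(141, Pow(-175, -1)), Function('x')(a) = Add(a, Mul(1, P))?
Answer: Rational(-3243, 175) ≈ -18.531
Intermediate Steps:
P = -5 (P = Add(-2, -3) = -5)
Function('x')(a) = Add(-5, a) (Function('x')(a) = Add(a, Mul(1, -5)) = Add(a, -5) = Add(-5, a))
X = Rational(-141, 175) (X = Mul(141, Rational(-1, 175)) = Rational(-141, 175) ≈ -0.80571)
Mul(X, Add(Mul(Function('x')(2), -9), -4)) = Mul(Rational(-141, 175), Add(Mul(Add(-5, 2), -9), -4)) = Mul(Rational(-141, 175), Add(Mul(-3, -9), -4)) = Mul(Rational(-141, 175), Add(27, -4)) = Mul(Rational(-141, 175), 23) = Rational(-3243, 175)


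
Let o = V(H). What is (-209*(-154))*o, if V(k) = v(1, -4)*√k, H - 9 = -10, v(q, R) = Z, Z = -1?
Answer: -32186*I ≈ -32186.0*I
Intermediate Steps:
v(q, R) = -1
H = -1 (H = 9 - 10 = -1)
V(k) = -√k
o = -I (o = -√(-1) = -I ≈ -1.0*I)
(-209*(-154))*o = (-209*(-154))*(-I) = 32186*(-I) = -32186*I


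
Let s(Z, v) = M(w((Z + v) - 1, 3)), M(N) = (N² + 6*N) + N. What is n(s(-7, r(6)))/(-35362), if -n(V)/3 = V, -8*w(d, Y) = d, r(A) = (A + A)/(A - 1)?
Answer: 1617/3536200 ≈ 0.00045727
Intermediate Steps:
r(A) = 2*A/(-1 + A) (r(A) = (2*A)/(-1 + A) = 2*A/(-1 + A))
w(d, Y) = -d/8
M(N) = N² + 7*N
s(Z, v) = (⅛ - Z/8 - v/8)*(57/8 - Z/8 - v/8) (s(Z, v) = (-((Z + v) - 1)/8)*(7 - ((Z + v) - 1)/8) = (-(-1 + Z + v)/8)*(7 - (-1 + Z + v)/8) = (⅛ - Z/8 - v/8)*(7 + (⅛ - Z/8 - v/8)) = (⅛ - Z/8 - v/8)*(57/8 - Z/8 - v/8))
n(V) = -3*V
n(s(-7, r(6)))/(-35362) = -3*(-1 - 7 + 2*6/(-1 + 6))*(-57 - 7 + 2*6/(-1 + 6))/64/(-35362) = -3*(-1 - 7 + 2*6/5)*(-57 - 7 + 2*6/5)/64*(-1/35362) = -3*(-1 - 7 + 2*6*(⅕))*(-57 - 7 + 2*6*(⅕))/64*(-1/35362) = -3*(-1 - 7 + 12/5)*(-57 - 7 + 12/5)/64*(-1/35362) = -3*(-28)*(-308)/(64*5*5)*(-1/35362) = -3*539/100*(-1/35362) = -1617/100*(-1/35362) = 1617/3536200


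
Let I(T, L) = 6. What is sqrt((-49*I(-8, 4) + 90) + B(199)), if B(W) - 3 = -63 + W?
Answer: I*sqrt(65) ≈ 8.0623*I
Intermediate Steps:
B(W) = -60 + W (B(W) = 3 + (-63 + W) = -60 + W)
sqrt((-49*I(-8, 4) + 90) + B(199)) = sqrt((-49*6 + 90) + (-60 + 199)) = sqrt((-294 + 90) + 139) = sqrt(-204 + 139) = sqrt(-65) = I*sqrt(65)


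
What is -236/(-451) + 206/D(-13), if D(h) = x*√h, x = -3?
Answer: 236/451 + 206*I*√13/39 ≈ 0.52328 + 19.045*I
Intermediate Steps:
D(h) = -3*√h
-236/(-451) + 206/D(-13) = -236/(-451) + 206/((-3*I*√13)) = -236*(-1/451) + 206/((-3*I*√13)) = 236/451 + 206/((-3*I*√13)) = 236/451 + 206*(I*√13/39) = 236/451 + 206*I*√13/39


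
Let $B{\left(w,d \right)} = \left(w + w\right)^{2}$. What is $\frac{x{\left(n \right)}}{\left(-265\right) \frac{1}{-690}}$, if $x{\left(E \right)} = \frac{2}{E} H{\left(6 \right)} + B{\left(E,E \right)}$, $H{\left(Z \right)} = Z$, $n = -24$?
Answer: $\frac{317883}{53} \approx 5997.8$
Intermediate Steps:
$B{\left(w,d \right)} = 4 w^{2}$ ($B{\left(w,d \right)} = \left(2 w\right)^{2} = 4 w^{2}$)
$x{\left(E \right)} = 4 E^{2} + \frac{12}{E}$ ($x{\left(E \right)} = \frac{2}{E} 6 + 4 E^{2} = \frac{12}{E} + 4 E^{2} = 4 E^{2} + \frac{12}{E}$)
$\frac{x{\left(n \right)}}{\left(-265\right) \frac{1}{-690}} = \frac{4 \frac{1}{-24} \left(3 + \left(-24\right)^{3}\right)}{\left(-265\right) \frac{1}{-690}} = \frac{4 \left(- \frac{1}{24}\right) \left(3 - 13824\right)}{\left(-265\right) \left(- \frac{1}{690}\right)} = \frac{4 \left(- \frac{1}{24}\right) \left(-13821\right)}{\frac{53}{138}} = \frac{4607}{2} \cdot \frac{138}{53} = \frac{317883}{53}$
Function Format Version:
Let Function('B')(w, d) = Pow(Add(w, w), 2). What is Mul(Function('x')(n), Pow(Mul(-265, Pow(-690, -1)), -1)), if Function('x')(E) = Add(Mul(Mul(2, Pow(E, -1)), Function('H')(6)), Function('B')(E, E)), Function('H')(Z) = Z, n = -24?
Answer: Rational(317883, 53) ≈ 5997.8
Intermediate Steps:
Function('B')(w, d) = Mul(4, Pow(w, 2)) (Function('B')(w, d) = Pow(Mul(2, w), 2) = Mul(4, Pow(w, 2)))
Function('x')(E) = Add(Mul(4, Pow(E, 2)), Mul(12, Pow(E, -1))) (Function('x')(E) = Add(Mul(Mul(2, Pow(E, -1)), 6), Mul(4, Pow(E, 2))) = Add(Mul(12, Pow(E, -1)), Mul(4, Pow(E, 2))) = Add(Mul(4, Pow(E, 2)), Mul(12, Pow(E, -1))))
Mul(Function('x')(n), Pow(Mul(-265, Pow(-690, -1)), -1)) = Mul(Mul(4, Pow(-24, -1), Add(3, Pow(-24, 3))), Pow(Mul(-265, Pow(-690, -1)), -1)) = Mul(Mul(4, Rational(-1, 24), Add(3, -13824)), Pow(Mul(-265, Rational(-1, 690)), -1)) = Mul(Mul(4, Rational(-1, 24), -13821), Pow(Rational(53, 138), -1)) = Mul(Rational(4607, 2), Rational(138, 53)) = Rational(317883, 53)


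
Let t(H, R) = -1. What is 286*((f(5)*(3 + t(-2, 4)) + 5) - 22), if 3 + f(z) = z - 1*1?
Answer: -4290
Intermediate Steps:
f(z) = -4 + z (f(z) = -3 + (z - 1*1) = -3 + (z - 1) = -3 + (-1 + z) = -4 + z)
286*((f(5)*(3 + t(-2, 4)) + 5) - 22) = 286*(((-4 + 5)*(3 - 1) + 5) - 22) = 286*((1*2 + 5) - 22) = 286*((2 + 5) - 22) = 286*(7 - 22) = 286*(-15) = -4290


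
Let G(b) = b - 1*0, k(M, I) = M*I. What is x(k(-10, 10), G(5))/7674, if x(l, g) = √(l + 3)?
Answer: I*√97/7674 ≈ 0.0012834*I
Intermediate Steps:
k(M, I) = I*M
G(b) = b (G(b) = b + 0 = b)
x(l, g) = √(3 + l)
x(k(-10, 10), G(5))/7674 = √(3 + 10*(-10))/7674 = √(3 - 100)*(1/7674) = √(-97)*(1/7674) = (I*√97)*(1/7674) = I*√97/7674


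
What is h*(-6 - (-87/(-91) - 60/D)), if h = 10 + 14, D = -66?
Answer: -188952/1001 ≈ -188.76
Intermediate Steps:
h = 24
h*(-6 - (-87/(-91) - 60/D)) = 24*(-6 - (-87/(-91) - 60/(-66))) = 24*(-6 - (-87*(-1/91) - 60*(-1/66))) = 24*(-6 - (87/91 + 10/11)) = 24*(-6 - 1*1867/1001) = 24*(-6 - 1867/1001) = 24*(-7873/1001) = -188952/1001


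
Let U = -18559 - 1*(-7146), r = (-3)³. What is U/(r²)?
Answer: -11413/729 ≈ -15.656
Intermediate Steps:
r = -27
U = -11413 (U = -18559 + 7146 = -11413)
U/(r²) = -11413/((-27)²) = -11413/729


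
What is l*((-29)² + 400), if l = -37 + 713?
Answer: 838916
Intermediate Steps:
l = 676
l*((-29)² + 400) = 676*((-29)² + 400) = 676*(841 + 400) = 676*1241 = 838916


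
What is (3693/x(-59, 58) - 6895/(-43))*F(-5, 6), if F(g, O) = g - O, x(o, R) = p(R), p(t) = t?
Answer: -6145799/2494 ≈ -2464.2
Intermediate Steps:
x(o, R) = R
(3693/x(-59, 58) - 6895/(-43))*F(-5, 6) = (3693/58 - 6895/(-43))*(-5 - 1*6) = (3693*(1/58) - 6895*(-1/43))*(-5 - 6) = (3693/58 + 6895/43)*(-11) = (558709/2494)*(-11) = -6145799/2494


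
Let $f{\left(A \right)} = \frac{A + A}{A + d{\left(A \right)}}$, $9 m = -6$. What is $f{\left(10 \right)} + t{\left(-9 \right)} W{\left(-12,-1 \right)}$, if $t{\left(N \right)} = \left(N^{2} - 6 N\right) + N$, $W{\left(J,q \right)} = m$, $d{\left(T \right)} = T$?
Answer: $-83$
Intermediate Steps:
$m = - \frac{2}{3}$ ($m = \frac{1}{9} \left(-6\right) = - \frac{2}{3} \approx -0.66667$)
$W{\left(J,q \right)} = - \frac{2}{3}$
$f{\left(A \right)} = 1$ ($f{\left(A \right)} = \frac{A + A}{A + A} = \frac{2 A}{2 A} = 2 A \frac{1}{2 A} = 1$)
$t{\left(N \right)} = N^{2} - 5 N$
$f{\left(10 \right)} + t{\left(-9 \right)} W{\left(-12,-1 \right)} = 1 + - 9 \left(-5 - 9\right) \left(- \frac{2}{3}\right) = 1 + \left(-9\right) \left(-14\right) \left(- \frac{2}{3}\right) = 1 + 126 \left(- \frac{2}{3}\right) = 1 - 84 = -83$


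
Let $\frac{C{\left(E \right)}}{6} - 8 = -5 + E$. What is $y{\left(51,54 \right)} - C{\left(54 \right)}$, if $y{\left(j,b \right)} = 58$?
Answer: $-284$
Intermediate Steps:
$C{\left(E \right)} = 18 + 6 E$ ($C{\left(E \right)} = 48 + 6 \left(-5 + E\right) = 48 + \left(-30 + 6 E\right) = 18 + 6 E$)
$y{\left(51,54 \right)} - C{\left(54 \right)} = 58 - \left(18 + 6 \cdot 54\right) = 58 - \left(18 + 324\right) = 58 - 342 = -284$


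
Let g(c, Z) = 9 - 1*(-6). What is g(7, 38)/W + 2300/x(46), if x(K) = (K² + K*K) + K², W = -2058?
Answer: 16805/47334 ≈ 0.35503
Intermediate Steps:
g(c, Z) = 15 (g(c, Z) = 9 + 6 = 15)
x(K) = 3*K² (x(K) = (K² + K²) + K² = 2*K² + K² = 3*K²)
g(7, 38)/W + 2300/x(46) = 15/(-2058) + 2300/((3*46²)) = 15*(-1/2058) + 2300/((3*2116)) = -5/686 + 2300/6348 = -5/686 + 2300*(1/6348) = -5/686 + 25/69 = 16805/47334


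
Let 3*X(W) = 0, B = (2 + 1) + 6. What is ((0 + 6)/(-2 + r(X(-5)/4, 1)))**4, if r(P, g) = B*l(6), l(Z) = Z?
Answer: 81/456976 ≈ 0.00017725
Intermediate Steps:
B = 9 (B = 3 + 6 = 9)
X(W) = 0 (X(W) = (1/3)*0 = 0)
r(P, g) = 54 (r(P, g) = 9*6 = 54)
((0 + 6)/(-2 + r(X(-5)/4, 1)))**4 = ((0 + 6)/(-2 + 54))**4 = (6/52)**4 = (6*(1/52))**4 = (3/26)**4 = 81/456976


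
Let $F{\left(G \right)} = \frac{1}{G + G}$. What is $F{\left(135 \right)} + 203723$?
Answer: $\frac{55005211}{270} \approx 2.0372 \cdot 10^{5}$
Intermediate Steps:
$F{\left(G \right)} = \frac{1}{2 G}$
$F{\left(135 \right)} + 203723 = \frac{1}{2 \cdot 135} + 203723 = \frac{1}{2} \cdot \frac{1}{135} + 203723 = \frac{1}{270} + 203723 = \frac{55005211}{270}$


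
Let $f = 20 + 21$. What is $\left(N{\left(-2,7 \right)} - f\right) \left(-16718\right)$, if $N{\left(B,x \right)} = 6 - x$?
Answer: $702156$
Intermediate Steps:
$f = 41$
$\left(N{\left(-2,7 \right)} - f\right) \left(-16718\right) = \left(\left(6 - 7\right) - 41\right) \left(-16718\right) = \left(-1 - 41\right) \left(-16718\right) = \left(-42\right) \left(-16718\right) = 702156$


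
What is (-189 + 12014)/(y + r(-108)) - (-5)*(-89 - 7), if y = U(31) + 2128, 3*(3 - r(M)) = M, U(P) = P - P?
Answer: -93485/197 ≈ -474.54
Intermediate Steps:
U(P) = 0
r(M) = 3 - M/3
y = 2128 (y = 0 + 2128 = 2128)
(-189 + 12014)/(y + r(-108)) - (-5)*(-89 - 7) = (-189 + 12014)/(2128 + (3 - 1/3*(-108))) - (-5)*(-89 - 7) = 11825/(2128 + (3 + 36)) - (-5)*(-96) = 11825/(2128 + 39) - 1*480 = 11825/2167 - 480 = 11825*(1/2167) - 480 = 1075/197 - 480 = -93485/197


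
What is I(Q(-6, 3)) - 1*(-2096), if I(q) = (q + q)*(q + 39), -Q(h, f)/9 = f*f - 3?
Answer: 3716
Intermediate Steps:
Q(h, f) = 27 - 9*f² (Q(h, f) = -9*(f*f - 3) = -9*(f² - 3) = -9*(-3 + f²) = 27 - 9*f²)
I(q) = 2*q*(39 + q) (I(q) = (2*q)*(39 + q) = 2*q*(39 + q))
I(Q(-6, 3)) - 1*(-2096) = 2*(27 - 9*3²)*(39 + (27 - 9*3²)) - 1*(-2096) = 2*(27 - 9*9)*(39 + (27 - 9*9)) + 2096 = 2*(27 - 81)*(39 + (27 - 81)) + 2096 = 2*(-54)*(39 - 54) + 2096 = 2*(-54)*(-15) + 2096 = 1620 + 2096 = 3716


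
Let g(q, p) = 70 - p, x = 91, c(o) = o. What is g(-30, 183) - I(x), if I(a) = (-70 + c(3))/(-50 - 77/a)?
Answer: -75564/661 ≈ -114.32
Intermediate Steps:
I(a) = -67/(-50 - 77/a) (I(a) = (-70 + 3)/(-50 - 77/a) = -67/(-50 - 77/a))
g(-30, 183) - I(x) = (70 - 1*183) - 67*91/(77 + 50*91) = (70 - 183) - 67*91/(77 + 4550) = -113 - 67*91/4627 = -113 - 1*871/661 = -113 - 871/661 = -75564/661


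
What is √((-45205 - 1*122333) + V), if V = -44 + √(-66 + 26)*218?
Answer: √(-167582 + 436*I*√10) ≈ 1.684 + 409.37*I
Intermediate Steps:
V = -44 + 436*I*√10 (V = -44 + √(-40)*218 = -44 + (2*I*√10)*218 = -44 + 436*I*√10 ≈ -44.0 + 1378.8*I)
√((-45205 - 1*122333) + V) = √((-45205 - 1*122333) + (-44 + 436*I*√10)) = √((-45205 - 122333) + (-44 + 436*I*√10)) = √(-167538 + (-44 + 436*I*√10)) = √(-167582 + 436*I*√10)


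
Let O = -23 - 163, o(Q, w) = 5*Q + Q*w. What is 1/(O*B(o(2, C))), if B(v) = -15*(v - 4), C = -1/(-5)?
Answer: 1/17856 ≈ 5.6004e-5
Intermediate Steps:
C = ⅕ (C = -1*(-⅕) = ⅕ ≈ 0.20000)
B(v) = 60 - 15*v (B(v) = -15*(-4 + v) = 60 - 15*v)
O = -186
1/(O*B(o(2, C))) = 1/(-186*(60 - 30*(5 + ⅕))) = 1/(-186*(60 - 30*26/5)) = 1/(-186*(60 - 15*52/5)) = 1/(-186*(60 - 156)) = 1/(-186*(-96)) = 1/17856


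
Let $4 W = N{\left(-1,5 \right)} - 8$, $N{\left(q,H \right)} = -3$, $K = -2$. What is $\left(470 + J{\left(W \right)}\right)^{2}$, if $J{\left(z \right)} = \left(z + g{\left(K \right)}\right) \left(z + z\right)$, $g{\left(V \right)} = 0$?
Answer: $\frac{15062161}{64} \approx 2.3535 \cdot 10^{5}$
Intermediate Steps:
$W = - \frac{11}{4}$ ($W = \frac{-3 - 8}{4} = \frac{1}{4} \left(-11\right) = - \frac{11}{4} \approx -2.75$)
$J{\left(z \right)} = 2 z^{2}$ ($J{\left(z \right)} = \left(z + 0\right) \left(z + z\right) = z 2 z = 2 z^{2}$)
$\left(470 + J{\left(W \right)}\right)^{2} = \left(470 + 2 \left(- \frac{11}{4}\right)^{2}\right)^{2} = \left(470 + 2 \cdot \frac{121}{16}\right)^{2} = \left(470 + \frac{121}{8}\right)^{2} = \left(\frac{3881}{8}\right)^{2} = \frac{15062161}{64}$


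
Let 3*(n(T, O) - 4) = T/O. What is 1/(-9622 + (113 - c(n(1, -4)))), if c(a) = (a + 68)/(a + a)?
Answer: -94/894709 ≈ -0.00010506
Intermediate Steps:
n(T, O) = 4 + T/(3*O) (n(T, O) = 4 + (T/O)/3 = 4 + T/(3*O))
c(a) = (68 + a)/(2*a) (c(a) = (68 + a)/((2*a)) = (68 + a)*(1/(2*a)) = (68 + a)/(2*a))
1/(-9622 + (113 - c(n(1, -4)))) = 1/(-9622 + (113 - (68 + (4 + (1/3)*1/(-4)))/(2*(4 + (1/3)*1/(-4))))) = 1/(-9622 + (113 - (68 + (4 + (1/3)*1*(-1/4)))/(2*(4 + (1/3)*1*(-1/4))))) = 1/(-9622 + (113 - (68 + (4 - 1/12))/(2*(4 - 1/12)))) = 1/(-9622 + (113 - (68 + 47/12)/(2*47/12))) = 1/(-9622 + (113 - 12*863/(2*47*12))) = 1/(-9622 + (113 - 1*863/94)) = 1/(-9622 + (113 - 863/94)) = 1/(-9622 + 9759/94) = 1/(-894709/94) = -94/894709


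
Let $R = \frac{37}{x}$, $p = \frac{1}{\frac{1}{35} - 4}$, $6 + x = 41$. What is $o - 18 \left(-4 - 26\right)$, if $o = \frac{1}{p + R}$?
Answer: $\frac{2120585}{3918} \approx 541.24$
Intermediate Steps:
$x = 35$ ($x = -6 + 41 = 35$)
$p = - \frac{35}{139}$ ($p = \frac{1}{\frac{1}{35} - 4} = \frac{1}{- \frac{139}{35}} = - \frac{35}{139} \approx -0.2518$)
$R = \frac{37}{35} \approx 1.0571$
$o = \frac{4865}{3918}$ ($o = \frac{1}{- \frac{35}{139} + \frac{37}{35}} = \frac{1}{\frac{3918}{4865}} = \frac{4865}{3918} \approx 1.2417$)
$o - 18 \left(-4 - 26\right) = \frac{4865}{3918} - 18 \left(-4 - 26\right) = \frac{4865}{3918} - -540 = \frac{4865}{3918} + 540 = \frac{2120585}{3918}$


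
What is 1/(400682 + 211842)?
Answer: 1/612524 ≈ 1.6326e-6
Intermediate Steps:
1/(400682 + 211842) = 1/612524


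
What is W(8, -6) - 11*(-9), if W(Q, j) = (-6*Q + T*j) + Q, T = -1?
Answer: 65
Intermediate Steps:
W(Q, j) = -j - 5*Q (W(Q, j) = (-6*Q - j) + Q = (-j - 6*Q) + Q = -j - 5*Q)
W(8, -6) - 11*(-9) = (-1*(-6) - 5*8) - 11*(-9) = (6 - 40) + 99 = -34 + 99 = 65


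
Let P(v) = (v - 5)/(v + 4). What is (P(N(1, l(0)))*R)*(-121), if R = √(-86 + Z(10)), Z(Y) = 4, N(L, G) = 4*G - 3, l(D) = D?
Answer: 968*I*√82 ≈ 8765.6*I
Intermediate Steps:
N(L, G) = -3 + 4*G
P(v) = (-5 + v)/(4 + v)
R = I*√82 (R = √(-86 + 4) = √(-82) = I*√82 ≈ 9.0554*I)
(P(N(1, l(0)))*R)*(-121) = (((-5 + (-3 + 4*0))/(4 + (-3 + 4*0)))*(I*√82))*(-121) = (((-5 + (-3 + 0))/(4 + (-3 + 0)))*(I*√82))*(-121) = (((-5 - 3)/(4 - 3))*(I*√82))*(-121) = ((-8/1)*(I*√82))*(-121) = ((1*(-8))*(I*√82))*(-121) = -8*I*√82*(-121) = 968*I*√82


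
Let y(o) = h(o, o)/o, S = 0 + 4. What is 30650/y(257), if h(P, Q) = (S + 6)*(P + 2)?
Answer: 787705/259 ≈ 3041.3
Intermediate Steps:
S = 4
h(P, Q) = 20 + 10*P (h(P, Q) = (4 + 6)*(P + 2) = 10*(2 + P) = 20 + 10*P)
y(o) = (20 + 10*o)/o
30650/y(257) = 30650/(10 + 20/257) = 30650/(2590/257) = 30650*(257/2590) = 787705/259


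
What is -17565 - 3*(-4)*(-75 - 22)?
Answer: -18729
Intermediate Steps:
-17565 - 3*(-4)*(-75 - 22) = -17565 - (-12)*(-97) = -17565 - 1*1164 = -17565 - 1164 = -18729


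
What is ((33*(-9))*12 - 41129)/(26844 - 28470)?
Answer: 44693/1626 ≈ 27.486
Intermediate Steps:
((33*(-9))*12 - 41129)/(26844 - 28470) = (-297*12 - 41129)/(-1626) = (-3564 - 41129)*(-1/1626) = -44693*(-1/1626) = 44693/1626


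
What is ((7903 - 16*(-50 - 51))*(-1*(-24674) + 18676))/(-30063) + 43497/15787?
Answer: -2171058862413/158201527 ≈ -13723.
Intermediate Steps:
((7903 - 16*(-50 - 51))*(-1*(-24674) + 18676))/(-30063) + 43497/15787 = ((7903 - 16*(-101))*(24674 + 18676))*(-1/30063) + 43497*(1/15787) = ((7903 + 1616)*43350)*(-1/30063) + 43497/15787 = (9519*43350)*(-1/30063) + 43497/15787 = 412648650*(-1/30063) + 43497/15787 = -137549550/10021 + 43497/15787 = -2171058862413/158201527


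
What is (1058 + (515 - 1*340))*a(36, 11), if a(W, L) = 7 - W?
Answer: -35757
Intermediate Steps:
(1058 + (515 - 1*340))*a(36, 11) = (1058 + (515 - 1*340))*(7 - 1*36) = (1058 + (515 - 340))*(7 - 36) = (1058 + 175)*(-29) = 1233*(-29) = -35757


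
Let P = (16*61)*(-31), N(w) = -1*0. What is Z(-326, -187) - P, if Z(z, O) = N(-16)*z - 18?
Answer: 30238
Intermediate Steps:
N(w) = 0
P = -30256 (P = 976*(-31) = -30256)
Z(z, O) = -18 (Z(z, O) = 0*z - 18 = 0 - 18 = -18)
Z(-326, -187) - P = -18 - 1*(-30256) = -18 + 30256 = 30238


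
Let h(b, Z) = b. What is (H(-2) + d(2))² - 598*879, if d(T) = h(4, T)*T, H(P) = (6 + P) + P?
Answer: -525542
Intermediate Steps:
H(P) = 6 + 2*P
d(T) = 4*T
(H(-2) + d(2))² - 598*879 = ((6 + 2*(-2)) + 4*2)² - 598*879 = ((6 - 4) + 8)² - 525642 = (2 + 8)² - 525642 = 10² - 525642 = 100 - 525642 = -525542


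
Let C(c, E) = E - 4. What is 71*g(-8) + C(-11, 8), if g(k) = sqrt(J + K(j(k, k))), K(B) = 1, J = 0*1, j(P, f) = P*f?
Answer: 75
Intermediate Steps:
J = 0
C(c, E) = -4 + E
g(k) = 1 (g(k) = sqrt(0 + 1) = sqrt(1) = 1)
71*g(-8) + C(-11, 8) = 71*1 + (-4 + 8) = 71 + 4 = 75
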